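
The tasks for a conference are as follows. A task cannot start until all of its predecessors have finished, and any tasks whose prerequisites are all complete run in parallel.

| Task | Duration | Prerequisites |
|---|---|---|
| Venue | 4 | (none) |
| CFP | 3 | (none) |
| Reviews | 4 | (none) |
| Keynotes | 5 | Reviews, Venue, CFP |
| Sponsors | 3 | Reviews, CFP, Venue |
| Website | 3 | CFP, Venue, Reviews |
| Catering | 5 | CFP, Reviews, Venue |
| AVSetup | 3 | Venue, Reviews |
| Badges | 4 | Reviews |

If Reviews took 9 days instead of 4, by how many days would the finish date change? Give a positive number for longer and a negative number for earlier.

As given, the longest chain is Reviews→Keynotes = 4+5 = 9, so the finish is 9 days.
Reviews lies on that path, so at 9 days the path becomes 14 days.
The critical path is still Reviews→Keynotes; finish is now 14 days.
Change in finish: 14 − 9 = +5 days.

5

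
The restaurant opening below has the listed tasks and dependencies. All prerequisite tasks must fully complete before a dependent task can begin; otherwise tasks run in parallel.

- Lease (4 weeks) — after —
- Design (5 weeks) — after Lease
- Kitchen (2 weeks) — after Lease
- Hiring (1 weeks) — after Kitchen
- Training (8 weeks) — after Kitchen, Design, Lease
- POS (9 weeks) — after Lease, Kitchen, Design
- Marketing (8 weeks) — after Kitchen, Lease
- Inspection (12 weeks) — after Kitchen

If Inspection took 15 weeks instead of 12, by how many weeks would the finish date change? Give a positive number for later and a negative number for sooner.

Baseline: Lease→Kitchen→Inspection = 4+2+12 = 18 → 18 weeks.
Inspection lies on that path, so at 15 weeks the path becomes 21 weeks.
That remains the longest chain; total 21 weeks.
Change in finish: 21 − 18 = +3 weeks.

3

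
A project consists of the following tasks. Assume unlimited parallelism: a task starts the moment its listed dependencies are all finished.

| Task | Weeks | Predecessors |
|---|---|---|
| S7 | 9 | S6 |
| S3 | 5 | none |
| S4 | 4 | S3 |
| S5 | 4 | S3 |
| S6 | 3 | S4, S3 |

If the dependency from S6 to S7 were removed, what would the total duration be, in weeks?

12

With the dependency in place, S3→S4→S6→S7 = 5+4+3+9 = 21 sets the finish at 21 weeks.
Without S6→S7, S7's earliest start moves from 12 to 0.
After: S3→S4→S6 = 5+4+3 = 12 → 12 weeks.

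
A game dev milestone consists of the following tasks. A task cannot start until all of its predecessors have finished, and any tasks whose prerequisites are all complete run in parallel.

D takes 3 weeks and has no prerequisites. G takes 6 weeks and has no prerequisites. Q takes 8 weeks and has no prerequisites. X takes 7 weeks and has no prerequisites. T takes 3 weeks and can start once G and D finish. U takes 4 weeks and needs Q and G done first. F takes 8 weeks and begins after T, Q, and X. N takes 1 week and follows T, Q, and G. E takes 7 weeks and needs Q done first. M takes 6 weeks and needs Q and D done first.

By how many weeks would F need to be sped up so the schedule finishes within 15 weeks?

Current finish: 17 weeks; target: 15.
F is on every critical path, so each week cut from F cuts the finish by one (this holds down to a finish of 15).
Need 17 − 15 = 2 weeks off F → F becomes 6 weeks, finish becomes 15.

2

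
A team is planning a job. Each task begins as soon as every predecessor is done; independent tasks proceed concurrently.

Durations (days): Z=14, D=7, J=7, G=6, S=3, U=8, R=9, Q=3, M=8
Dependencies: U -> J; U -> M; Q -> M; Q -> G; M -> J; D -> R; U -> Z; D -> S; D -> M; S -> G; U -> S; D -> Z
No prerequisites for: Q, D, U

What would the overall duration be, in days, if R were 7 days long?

23

Critical path before the change: U→M→J = 8+8+7 = 23 giving 23 days.
R is off the critical path — its longest chain is 16 days, giving 7 of slack.
That remains the longest chain; total 23 days.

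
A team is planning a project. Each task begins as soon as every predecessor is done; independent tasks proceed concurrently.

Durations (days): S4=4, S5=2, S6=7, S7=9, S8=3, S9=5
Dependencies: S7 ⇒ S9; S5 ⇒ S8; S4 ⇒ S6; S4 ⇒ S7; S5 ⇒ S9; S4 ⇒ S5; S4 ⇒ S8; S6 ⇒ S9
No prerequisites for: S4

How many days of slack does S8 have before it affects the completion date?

9

The longest chain is S4→S7→S9 = 4+9+5 = 18; overall finish 18 days.
S8 finishes as early as 9 and must finish by 18.
Float = 18 − 9 = 9.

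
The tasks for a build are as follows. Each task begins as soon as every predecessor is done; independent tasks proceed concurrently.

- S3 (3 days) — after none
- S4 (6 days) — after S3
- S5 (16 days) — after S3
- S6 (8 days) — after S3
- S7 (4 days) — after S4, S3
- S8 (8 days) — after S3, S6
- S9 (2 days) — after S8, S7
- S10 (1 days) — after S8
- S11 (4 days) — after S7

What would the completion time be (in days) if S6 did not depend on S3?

19

With the dependency in place, S3→S6→S8→S9 = 3+8+8+2 = 21 sets the finish at 21 days.
Without S3→S6, S6's earliest start moves from 3 to 0.
New critical path: S3→S5 = 3+16 = 19 ⇒ 19 days.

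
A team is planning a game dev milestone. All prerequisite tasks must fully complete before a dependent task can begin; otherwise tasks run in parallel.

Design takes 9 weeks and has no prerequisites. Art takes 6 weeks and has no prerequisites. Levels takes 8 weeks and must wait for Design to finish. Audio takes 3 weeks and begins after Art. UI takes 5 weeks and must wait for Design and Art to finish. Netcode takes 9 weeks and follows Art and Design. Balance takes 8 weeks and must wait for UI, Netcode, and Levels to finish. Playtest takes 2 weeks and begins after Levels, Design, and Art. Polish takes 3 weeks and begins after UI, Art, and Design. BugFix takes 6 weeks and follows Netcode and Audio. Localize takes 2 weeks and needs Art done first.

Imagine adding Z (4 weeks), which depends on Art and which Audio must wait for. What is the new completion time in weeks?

Originally the game dev milestone takes 26 weeks.
With Z inserted, Audio now waits for max(Art, Z).
New critical path: Design→Netcode→Balance = 9+9+8 = 26 ⇒ 26 weeks.

26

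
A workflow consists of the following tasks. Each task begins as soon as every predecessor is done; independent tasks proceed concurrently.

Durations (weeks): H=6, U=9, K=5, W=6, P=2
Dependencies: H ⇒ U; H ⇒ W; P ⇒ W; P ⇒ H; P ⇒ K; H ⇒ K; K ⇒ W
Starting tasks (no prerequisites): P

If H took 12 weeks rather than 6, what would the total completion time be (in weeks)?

Baseline: P→H→K→W = 2+6+5+6 = 19 → 19 weeks.
H is on the critical path; changing it to 12 makes that path 25 weeks.
That remains the longest chain; total 25 weeks.

25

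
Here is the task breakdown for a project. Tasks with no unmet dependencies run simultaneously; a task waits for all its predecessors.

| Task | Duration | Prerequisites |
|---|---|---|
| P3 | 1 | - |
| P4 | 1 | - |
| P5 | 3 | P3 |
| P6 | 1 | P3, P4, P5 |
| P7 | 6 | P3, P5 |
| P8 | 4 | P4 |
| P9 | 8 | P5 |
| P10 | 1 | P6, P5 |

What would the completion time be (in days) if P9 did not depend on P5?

10

With the dependency in place, P3→P5→P9 = 1+3+8 = 12 sets the finish at 12 days.
Without P5→P9, P9's earliest start moves from 4 to 0.
The longest chain is now P3→P5→P7 = 1+3+6 = 10, so the project takes 10 days.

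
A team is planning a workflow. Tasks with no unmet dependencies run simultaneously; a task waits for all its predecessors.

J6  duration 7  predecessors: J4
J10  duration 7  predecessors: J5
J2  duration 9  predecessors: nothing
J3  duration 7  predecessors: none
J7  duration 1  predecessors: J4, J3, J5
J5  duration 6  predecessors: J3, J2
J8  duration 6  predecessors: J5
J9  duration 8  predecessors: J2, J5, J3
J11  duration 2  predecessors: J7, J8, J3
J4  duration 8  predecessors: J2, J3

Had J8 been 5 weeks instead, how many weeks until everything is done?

Critical path before the change: J2→J4→J6 = 9+8+7 = 24 giving 24 weeks.
The longest path through J8 is only 23 weeks, so J8 has float 1.
No other chain overtakes it, so the finish is 24 weeks.

24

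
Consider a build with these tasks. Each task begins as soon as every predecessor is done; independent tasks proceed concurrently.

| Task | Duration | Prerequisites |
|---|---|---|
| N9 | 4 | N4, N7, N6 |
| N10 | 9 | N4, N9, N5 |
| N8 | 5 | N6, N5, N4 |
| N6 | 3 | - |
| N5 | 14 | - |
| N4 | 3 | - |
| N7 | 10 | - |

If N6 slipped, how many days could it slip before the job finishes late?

Critical path: N5→N10 = 14+9 = 23, so the finish is 23 days.
N6 finishes as early as 3 and must finish by 10.
Slack of N6 = 7 − 0 = 7 days.

7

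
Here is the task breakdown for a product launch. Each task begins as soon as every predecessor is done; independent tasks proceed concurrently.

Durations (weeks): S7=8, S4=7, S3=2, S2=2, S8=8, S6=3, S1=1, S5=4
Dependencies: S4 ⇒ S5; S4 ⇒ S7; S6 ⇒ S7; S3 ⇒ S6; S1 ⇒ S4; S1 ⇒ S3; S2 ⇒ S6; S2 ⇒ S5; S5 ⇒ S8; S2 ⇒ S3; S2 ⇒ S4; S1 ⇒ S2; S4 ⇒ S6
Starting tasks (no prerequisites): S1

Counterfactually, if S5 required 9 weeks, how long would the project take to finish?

27

The binding path is S1→S2→S4→S5→S8 = 1+2+7+4+8 = 22; finish at 22 weeks.
S5 lies on that path, so at 9 weeks the path becomes 27 weeks.
The critical path is still S1→S2→S4→S5→S8; finish is now 27 weeks.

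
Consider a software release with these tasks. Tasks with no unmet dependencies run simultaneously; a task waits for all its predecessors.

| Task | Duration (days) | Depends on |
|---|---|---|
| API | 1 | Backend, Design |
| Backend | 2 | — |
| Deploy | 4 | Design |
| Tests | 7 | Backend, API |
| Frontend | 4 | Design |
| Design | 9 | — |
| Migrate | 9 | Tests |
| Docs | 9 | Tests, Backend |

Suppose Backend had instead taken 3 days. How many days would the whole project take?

26

The binding path is Design→API→Tests→Docs = 9+1+7+9 = 26; finish at 26 days.
Backend is off the critical path — its longest chain is 19 days, giving 7 of slack.
That remains the longest chain; total 26 days.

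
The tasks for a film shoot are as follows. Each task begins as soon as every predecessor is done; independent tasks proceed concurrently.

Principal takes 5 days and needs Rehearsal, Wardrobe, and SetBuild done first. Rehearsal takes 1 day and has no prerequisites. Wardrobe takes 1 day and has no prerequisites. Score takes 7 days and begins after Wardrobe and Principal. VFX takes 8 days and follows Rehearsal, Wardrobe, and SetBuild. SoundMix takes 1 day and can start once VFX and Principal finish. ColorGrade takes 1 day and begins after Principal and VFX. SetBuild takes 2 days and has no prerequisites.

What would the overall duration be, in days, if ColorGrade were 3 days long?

As given, the longest chain is SetBuild→Principal→Score = 2+5+7 = 14, so the finish is 14 days.
ColorGrade is off the critical path — its longest chain is 11 days, giving 3 of slack.
That remains the longest chain; total 14 days.

14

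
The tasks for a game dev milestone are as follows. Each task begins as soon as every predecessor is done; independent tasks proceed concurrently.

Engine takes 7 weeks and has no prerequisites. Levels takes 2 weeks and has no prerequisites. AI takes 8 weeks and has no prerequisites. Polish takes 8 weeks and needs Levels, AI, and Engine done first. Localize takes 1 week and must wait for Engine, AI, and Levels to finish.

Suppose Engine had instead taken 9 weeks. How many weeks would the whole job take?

17

Baseline: AI→Polish = 8+8 = 16 → 16 weeks.
The longest path through Engine is only 15 weeks, so Engine has float 1.
Now Engine→Polish = 9+8 = 17 is longest, so the finish becomes 17 weeks.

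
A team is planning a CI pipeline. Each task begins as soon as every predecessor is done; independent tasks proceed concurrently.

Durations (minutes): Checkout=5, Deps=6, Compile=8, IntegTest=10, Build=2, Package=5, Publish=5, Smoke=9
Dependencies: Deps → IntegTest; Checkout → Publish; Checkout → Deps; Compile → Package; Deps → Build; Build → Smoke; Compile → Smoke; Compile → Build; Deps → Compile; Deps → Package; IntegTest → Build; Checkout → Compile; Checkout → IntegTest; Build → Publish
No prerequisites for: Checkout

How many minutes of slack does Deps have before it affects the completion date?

0

The longest chain is Checkout→Deps→IntegTest→Build→Smoke = 5+6+10+2+9 = 32; overall finish 32 minutes.
The longest chain containing Deps totals 32 minutes.
Slack of Deps = 5 − 5 = 0 minutes.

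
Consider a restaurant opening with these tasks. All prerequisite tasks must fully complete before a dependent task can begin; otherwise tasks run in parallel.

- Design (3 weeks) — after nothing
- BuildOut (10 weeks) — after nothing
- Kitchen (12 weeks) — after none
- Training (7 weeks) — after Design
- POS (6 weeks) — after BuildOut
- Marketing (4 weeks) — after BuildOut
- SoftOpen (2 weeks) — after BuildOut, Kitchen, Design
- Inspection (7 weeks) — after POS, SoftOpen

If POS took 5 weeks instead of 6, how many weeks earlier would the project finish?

1

As given, the longest chain is BuildOut→POS→Inspection = 10+6+7 = 23, so the finish is 23 weeks.
POS lies on that path, so at 5 weeks the path becomes 22 weeks.
The critical path is still BuildOut→POS→Inspection; finish is now 22 weeks.
Change in finish: 22 − 23 = -1 weeks.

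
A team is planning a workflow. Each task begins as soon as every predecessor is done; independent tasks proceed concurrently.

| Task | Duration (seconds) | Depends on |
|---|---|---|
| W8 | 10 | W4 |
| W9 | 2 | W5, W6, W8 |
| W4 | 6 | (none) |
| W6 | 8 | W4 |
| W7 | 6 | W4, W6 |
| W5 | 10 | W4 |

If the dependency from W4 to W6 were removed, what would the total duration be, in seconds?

18

Before: longest chain W4→W6→W7 = 6+8+6 = 20, finish 20.
Without W4→W6, W6's earliest start moves from 6 to 0.
New critical path: W4→W5→W9 = 6+10+2 = 18 ⇒ 18 seconds.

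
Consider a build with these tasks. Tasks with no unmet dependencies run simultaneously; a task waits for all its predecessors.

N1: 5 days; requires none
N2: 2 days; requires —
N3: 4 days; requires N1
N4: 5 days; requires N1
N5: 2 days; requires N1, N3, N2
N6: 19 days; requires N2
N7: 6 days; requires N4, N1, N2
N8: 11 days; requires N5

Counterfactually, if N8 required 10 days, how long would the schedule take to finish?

Baseline: N1→N3→N5→N8 = 5+4+2+11 = 22 → 22 days.
N8 lies on that path, so at 10 days the path becomes 21 days.
No other chain overtakes it, so the finish is 21 days.

21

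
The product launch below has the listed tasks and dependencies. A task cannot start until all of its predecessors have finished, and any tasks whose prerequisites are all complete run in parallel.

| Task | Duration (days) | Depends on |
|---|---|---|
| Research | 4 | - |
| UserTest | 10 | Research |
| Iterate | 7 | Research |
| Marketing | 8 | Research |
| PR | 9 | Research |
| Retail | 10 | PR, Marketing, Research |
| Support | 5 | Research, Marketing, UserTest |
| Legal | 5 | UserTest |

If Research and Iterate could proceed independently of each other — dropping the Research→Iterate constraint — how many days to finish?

Original critical path: Research→PR→Retail = 4+9+10 = 23 ⇒ 23 days.
Without Research→Iterate, Iterate's earliest start moves from 4 to 0.
After: Research→PR→Retail = 4+9+10 = 23 → 23 days.

23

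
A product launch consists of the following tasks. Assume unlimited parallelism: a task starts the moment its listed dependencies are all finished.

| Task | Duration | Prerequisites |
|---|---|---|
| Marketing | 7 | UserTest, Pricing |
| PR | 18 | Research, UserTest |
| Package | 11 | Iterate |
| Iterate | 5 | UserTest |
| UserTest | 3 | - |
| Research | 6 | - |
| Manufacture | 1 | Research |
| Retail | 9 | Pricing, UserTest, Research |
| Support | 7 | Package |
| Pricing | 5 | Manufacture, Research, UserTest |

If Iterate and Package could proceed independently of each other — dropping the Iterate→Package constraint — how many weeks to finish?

With the dependency in place, UserTest→Iterate→Package→Support = 3+5+11+7 = 26 sets the finish at 26 weeks.
Without Iterate→Package, Package's earliest start moves from 8 to 0.
After: Research→PR = 6+18 = 24 → 24 weeks.

24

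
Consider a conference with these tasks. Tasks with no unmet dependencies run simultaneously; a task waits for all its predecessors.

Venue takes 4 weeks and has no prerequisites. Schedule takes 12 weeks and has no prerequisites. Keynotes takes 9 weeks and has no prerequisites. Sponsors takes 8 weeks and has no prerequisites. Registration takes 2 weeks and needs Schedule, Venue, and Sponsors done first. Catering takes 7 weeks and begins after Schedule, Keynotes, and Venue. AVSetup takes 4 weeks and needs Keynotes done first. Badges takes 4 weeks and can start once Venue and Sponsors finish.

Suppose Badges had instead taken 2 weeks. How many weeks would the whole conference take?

19

As given, the longest chain is Schedule→Catering = 12+7 = 19, so the finish is 19 weeks.
Badges is off the critical path — its longest chain is 12 weeks, giving 7 of slack.
No other chain overtakes it, so the finish is 19 weeks.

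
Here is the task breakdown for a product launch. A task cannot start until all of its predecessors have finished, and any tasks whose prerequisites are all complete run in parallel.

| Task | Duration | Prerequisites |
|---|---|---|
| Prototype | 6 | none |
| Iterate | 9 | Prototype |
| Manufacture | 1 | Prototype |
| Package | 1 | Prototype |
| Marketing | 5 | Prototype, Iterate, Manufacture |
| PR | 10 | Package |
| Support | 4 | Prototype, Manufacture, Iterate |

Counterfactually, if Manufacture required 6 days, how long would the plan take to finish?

Baseline: Prototype→Iterate→Marketing = 6+9+5 = 20 → 20 days.
Manufacture has 8 days of float (longest path through it is 12).
The critical path is still Prototype→Iterate→Marketing; finish is now 20 days.

20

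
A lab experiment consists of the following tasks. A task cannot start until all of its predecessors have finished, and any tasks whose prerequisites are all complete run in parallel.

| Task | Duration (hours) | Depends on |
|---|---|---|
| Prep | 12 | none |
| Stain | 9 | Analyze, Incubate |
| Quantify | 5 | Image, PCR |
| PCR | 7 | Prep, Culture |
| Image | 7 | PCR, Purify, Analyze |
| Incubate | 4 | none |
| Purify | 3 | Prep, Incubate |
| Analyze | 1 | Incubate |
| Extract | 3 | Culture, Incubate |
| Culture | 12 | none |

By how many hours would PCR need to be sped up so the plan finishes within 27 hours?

Current finish: 31 hours; target: 27.
PCR is on every critical path, so each hour cut from PCR cuts the finish by one (this holds down to a finish of 27).
Need 31 − 27 = 4 hours off PCR → PCR becomes 3 hours, finish becomes 27.

4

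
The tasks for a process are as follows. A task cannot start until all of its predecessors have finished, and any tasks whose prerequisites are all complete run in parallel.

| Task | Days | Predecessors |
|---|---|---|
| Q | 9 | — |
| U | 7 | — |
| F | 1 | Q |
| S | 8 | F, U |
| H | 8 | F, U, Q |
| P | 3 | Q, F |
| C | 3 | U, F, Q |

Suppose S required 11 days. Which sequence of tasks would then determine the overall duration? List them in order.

Q, F, S

The binding path is Q→F→S = 9+1+8 = 18; finish at 18 days.
S is on the critical path; changing it to 11 makes that path 21 days.
No other chain overtakes it, so the finish is 21 days.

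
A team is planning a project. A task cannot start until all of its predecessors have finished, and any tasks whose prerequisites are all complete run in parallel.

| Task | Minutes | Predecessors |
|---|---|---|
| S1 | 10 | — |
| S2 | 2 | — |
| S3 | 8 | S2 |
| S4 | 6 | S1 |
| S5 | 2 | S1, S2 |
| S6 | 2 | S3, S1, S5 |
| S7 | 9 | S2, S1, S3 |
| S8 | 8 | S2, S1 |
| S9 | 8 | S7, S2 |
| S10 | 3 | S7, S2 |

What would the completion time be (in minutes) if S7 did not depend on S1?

27

Original critical path: S1→S7→S9 = 10+9+8 = 27 ⇒ 27 minutes.
Dropping S1→S7 doesn't change S7's earliest start (10); another predecessor still binds.
The longest chain is now S2→S3→S7→S9 = 2+8+9+8 = 27, so the plan takes 27 minutes.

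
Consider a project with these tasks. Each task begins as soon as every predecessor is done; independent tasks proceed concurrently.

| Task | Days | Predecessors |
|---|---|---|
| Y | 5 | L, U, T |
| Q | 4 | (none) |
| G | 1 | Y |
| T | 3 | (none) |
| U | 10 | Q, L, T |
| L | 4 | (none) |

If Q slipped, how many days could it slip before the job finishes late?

Critical path: Q→U→Y→G = 4+10+5+1 = 20, so the finish is 20 days.
Q finishes as early as 4 and must finish by 4.
Slack of Q = 0 − 0 = 0 days.

0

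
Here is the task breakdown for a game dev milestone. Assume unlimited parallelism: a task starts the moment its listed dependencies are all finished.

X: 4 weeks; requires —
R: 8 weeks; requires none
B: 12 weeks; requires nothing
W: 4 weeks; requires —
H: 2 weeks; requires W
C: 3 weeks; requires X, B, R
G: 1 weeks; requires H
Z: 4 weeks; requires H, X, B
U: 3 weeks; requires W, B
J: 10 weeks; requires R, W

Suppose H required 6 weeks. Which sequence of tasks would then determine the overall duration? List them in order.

Baseline: R→J = 8+10 = 18 → 18 weeks.
H has 8 weeks of float (longest path through it is 10).
That remains the longest chain; total 18 weeks.

R, J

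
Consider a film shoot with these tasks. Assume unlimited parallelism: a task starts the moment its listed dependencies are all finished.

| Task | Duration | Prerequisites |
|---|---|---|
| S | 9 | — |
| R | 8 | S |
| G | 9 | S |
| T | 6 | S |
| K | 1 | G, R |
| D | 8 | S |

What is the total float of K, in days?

S→G→K = 9+9+1 = 19 sets the makespan at 19 days.
Longest path through K: 19 days (earliest finish 19, latest finish 19).
So K can slip 19 − 19 = 0 days.

0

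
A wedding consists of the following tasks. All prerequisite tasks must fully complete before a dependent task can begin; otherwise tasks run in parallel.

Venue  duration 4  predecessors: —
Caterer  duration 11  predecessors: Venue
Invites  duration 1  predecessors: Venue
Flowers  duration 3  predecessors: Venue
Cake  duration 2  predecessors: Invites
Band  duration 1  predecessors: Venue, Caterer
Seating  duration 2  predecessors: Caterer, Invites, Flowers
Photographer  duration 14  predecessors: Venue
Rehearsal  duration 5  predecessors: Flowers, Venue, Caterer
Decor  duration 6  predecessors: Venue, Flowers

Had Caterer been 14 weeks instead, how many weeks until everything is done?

The binding path is Venue→Caterer→Rehearsal = 4+11+5 = 20; finish at 20 weeks.
Since Caterer is critical, the +3 change carries straight to that chain (now 23 weeks).
That remains the longest chain; total 23 weeks.

23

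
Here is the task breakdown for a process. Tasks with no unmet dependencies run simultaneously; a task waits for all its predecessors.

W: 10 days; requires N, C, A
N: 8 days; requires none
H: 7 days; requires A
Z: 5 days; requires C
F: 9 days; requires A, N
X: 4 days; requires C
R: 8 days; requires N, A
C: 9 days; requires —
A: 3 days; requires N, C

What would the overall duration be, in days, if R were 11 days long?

23

Critical path before the change: C→A→W = 9+3+10 = 22 giving 22 days.
R has 2 days of float (longest path through it is 20).
The binding chain switches to C→A→R = 9+3+11 = 23; finish 23 days.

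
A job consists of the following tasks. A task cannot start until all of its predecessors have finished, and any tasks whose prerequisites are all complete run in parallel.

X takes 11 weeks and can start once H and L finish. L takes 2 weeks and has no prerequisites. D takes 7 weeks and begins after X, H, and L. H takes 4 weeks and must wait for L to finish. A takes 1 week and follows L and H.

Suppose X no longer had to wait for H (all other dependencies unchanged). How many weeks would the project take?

Before: longest chain L→H→X→D = 2+4+11+7 = 24, finish 24.
Without H→X, X's earliest start moves from 6 to 2.
New critical path: L→X→D = 2+11+7 = 20 ⇒ 20 weeks.

20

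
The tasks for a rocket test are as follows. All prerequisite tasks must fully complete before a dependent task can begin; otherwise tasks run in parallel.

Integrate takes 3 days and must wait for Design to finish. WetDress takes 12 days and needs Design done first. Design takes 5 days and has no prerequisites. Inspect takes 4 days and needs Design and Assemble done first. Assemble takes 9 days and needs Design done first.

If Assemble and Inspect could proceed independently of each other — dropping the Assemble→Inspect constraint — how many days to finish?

Original critical path: Design→Assemble→Inspect = 5+9+4 = 18 ⇒ 18 days.
Without Assemble→Inspect, Inspect's earliest start moves from 14 to 5.
The longest chain is now Design→WetDress = 5+12 = 17, so the job takes 17 days.

17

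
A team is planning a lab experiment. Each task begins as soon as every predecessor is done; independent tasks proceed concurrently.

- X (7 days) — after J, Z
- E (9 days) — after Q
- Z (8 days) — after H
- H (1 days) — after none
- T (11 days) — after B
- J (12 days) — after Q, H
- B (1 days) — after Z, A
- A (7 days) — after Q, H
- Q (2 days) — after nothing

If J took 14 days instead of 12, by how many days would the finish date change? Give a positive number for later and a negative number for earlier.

2

Critical path before the change: Q→J→X = 2+12+7 = 21 giving 21 days.
J is on the critical path; changing it to 14 makes that path 23 days.
No other chain overtakes it, so the finish is 23 days.
Change in finish: 23 − 21 = +2 days.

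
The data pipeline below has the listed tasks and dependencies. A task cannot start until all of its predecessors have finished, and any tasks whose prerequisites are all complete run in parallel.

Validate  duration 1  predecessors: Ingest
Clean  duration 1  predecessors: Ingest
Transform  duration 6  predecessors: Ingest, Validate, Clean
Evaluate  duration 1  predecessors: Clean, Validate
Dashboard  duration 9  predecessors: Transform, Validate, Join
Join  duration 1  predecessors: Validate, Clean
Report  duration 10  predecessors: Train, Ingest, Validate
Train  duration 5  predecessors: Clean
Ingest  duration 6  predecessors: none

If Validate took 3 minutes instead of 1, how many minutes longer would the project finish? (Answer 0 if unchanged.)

Actual critical path: Ingest→Validate→Transform→Dashboard = 6+1+6+9 = 22 ⇒ 22 minutes.
Validate lies on that path, so at 3 minutes the path becomes 24 minutes.
The critical path is still Ingest→Validate→Transform→Dashboard; finish is now 24 minutes.
Change in finish: 24 − 22 = +2 minutes.

2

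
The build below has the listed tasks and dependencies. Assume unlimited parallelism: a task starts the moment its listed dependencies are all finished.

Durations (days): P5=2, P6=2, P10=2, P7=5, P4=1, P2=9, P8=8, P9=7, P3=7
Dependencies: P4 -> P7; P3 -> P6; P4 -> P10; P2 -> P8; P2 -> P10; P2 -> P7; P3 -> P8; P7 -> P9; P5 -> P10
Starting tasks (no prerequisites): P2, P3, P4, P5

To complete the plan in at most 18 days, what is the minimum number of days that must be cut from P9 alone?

Current finish: 21 days; target: 18.
P9 is on every critical path, so each day cut from P9 cuts the finish by one (this holds down to a finish of 17).
Need 21 − 18 = 3 days off P9 → P9 becomes 4 days, finish becomes 18.

3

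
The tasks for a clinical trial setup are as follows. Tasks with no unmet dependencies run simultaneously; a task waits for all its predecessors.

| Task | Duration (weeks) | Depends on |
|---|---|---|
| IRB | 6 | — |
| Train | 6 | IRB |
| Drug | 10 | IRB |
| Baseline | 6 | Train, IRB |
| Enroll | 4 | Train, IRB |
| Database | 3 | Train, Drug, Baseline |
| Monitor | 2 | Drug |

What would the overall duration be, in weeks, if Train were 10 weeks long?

25

Baseline: IRB→Train→Baseline→Database = 6+6+6+3 = 21 → 21 weeks.
Train lies on that path, so at 10 weeks the path becomes 25 weeks.
The critical path is still IRB→Train→Baseline→Database; finish is now 25 weeks.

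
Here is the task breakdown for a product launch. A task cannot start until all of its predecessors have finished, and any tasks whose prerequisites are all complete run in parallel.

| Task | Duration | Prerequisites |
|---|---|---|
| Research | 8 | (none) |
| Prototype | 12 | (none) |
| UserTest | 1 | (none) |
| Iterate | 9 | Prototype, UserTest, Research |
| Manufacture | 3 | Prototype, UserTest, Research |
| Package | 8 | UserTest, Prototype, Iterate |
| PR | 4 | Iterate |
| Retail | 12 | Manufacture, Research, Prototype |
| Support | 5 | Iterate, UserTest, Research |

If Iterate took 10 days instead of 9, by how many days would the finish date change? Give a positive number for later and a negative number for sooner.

Critical path before the change: Prototype→Iterate→Package = 12+9+8 = 29 giving 29 days.
Iterate lies on that path, so at 10 days the path becomes 30 days.
The critical path is still Prototype→Iterate→Package; finish is now 30 days.
Change in finish: 30 − 29 = +1 days.

1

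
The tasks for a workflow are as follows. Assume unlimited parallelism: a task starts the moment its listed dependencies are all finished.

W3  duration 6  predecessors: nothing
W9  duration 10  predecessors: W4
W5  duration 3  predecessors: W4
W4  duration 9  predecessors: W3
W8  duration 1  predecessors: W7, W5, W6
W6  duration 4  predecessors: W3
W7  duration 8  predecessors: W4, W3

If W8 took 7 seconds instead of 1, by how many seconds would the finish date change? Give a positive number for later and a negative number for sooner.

5

Actual critical path: W3→W4→W9 = 6+9+10 = 25 ⇒ 25 seconds.
The longest path through W8 is only 24 seconds, so W8 has float 1.
New critical path: W3→W4→W7→W8 = 6+9+8+7 = 30 ⇒ 30 seconds.
Change in finish: 30 − 25 = +5 seconds.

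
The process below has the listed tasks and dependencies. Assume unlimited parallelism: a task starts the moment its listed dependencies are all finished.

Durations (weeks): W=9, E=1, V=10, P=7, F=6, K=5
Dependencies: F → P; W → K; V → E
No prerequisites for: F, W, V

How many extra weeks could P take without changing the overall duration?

Critical path: W→K = 9+5 = 14, so the finish is 14 weeks.
Longest path through P: 13 weeks (earliest finish 13, latest finish 14).
Slack of P = 7 − 6 = 1 week.

1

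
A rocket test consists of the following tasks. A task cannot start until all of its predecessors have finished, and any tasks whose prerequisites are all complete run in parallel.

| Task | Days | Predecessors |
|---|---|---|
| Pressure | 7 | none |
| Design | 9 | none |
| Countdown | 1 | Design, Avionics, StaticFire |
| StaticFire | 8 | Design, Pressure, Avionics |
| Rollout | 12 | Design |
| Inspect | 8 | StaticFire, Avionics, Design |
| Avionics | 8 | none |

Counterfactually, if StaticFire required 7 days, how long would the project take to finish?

24

Baseline: Design→StaticFire→Inspect = 9+8+8 = 25 → 25 days.
Since StaticFire is critical, the -1 change carries straight to that chain (now 24 days).
That remains the longest chain; total 24 days.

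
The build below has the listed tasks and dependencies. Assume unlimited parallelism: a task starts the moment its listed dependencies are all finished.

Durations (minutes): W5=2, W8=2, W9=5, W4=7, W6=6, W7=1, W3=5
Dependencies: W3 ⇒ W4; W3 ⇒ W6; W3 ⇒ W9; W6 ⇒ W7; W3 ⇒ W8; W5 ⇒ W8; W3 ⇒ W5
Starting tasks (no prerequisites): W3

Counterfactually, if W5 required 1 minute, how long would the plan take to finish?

Critical path before the change: W3→W4 = 5+7 = 12 giving 12 minutes.
W5 is off the critical path — its longest chain is 9 minutes, giving 3 of slack.
That remains the longest chain; total 12 minutes.

12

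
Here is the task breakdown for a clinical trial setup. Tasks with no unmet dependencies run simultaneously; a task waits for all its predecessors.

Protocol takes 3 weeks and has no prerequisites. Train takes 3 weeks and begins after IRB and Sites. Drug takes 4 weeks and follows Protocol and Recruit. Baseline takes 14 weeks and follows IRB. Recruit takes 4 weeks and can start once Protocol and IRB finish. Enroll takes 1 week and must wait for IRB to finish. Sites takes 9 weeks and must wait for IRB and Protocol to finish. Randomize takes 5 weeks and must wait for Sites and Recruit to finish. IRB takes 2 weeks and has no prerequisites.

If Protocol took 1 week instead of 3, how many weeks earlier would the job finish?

1

The binding path is Protocol→Sites→Randomize = 3+9+5 = 17; finish at 17 weeks.
Protocol is on the critical path; changing it to 1 makes that path 15 weeks.
The binding chain switches to IRB→Sites→Randomize = 2+9+5 = 16; finish 16 weeks.
Change in finish: 16 − 17 = -1 weeks.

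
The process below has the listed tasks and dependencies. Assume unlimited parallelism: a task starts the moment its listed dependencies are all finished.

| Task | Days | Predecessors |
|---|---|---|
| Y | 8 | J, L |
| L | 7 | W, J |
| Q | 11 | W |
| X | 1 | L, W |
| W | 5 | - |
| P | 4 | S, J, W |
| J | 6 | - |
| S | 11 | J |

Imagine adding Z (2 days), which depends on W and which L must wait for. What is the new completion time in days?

Originally the project takes 21 days.
With Z inserted, L now waits for max(W, J, Z).
New critical path: W→Z→L→Y = 5+2+7+8 = 22 ⇒ 22 days.

22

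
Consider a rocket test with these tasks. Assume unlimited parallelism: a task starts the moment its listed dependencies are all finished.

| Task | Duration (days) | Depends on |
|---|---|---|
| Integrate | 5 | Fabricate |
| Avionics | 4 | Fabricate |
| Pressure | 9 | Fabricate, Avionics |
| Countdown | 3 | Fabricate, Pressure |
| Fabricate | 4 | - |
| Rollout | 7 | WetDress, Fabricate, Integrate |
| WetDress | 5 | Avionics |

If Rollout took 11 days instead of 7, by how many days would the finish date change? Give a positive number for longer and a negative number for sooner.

Actual critical path: Fabricate→Avionics→WetDress→Rollout = 4+4+5+7 = 20 ⇒ 20 days.
Rollout lies on that path, so at 11 days the path becomes 24 days.
The critical path is still Fabricate→Avionics→WetDress→Rollout; finish is now 24 days.
Change in finish: 24 − 20 = +4 days.

4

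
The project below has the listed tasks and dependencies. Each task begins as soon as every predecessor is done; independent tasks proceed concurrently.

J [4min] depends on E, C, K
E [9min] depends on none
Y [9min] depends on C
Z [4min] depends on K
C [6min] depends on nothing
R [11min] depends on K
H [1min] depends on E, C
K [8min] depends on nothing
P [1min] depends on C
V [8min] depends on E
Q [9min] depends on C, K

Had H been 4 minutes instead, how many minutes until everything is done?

19

As given, the longest chain is K→R = 8+11 = 19, so the finish is 19 minutes.
The longest path through H is only 10 minutes, so H has float 9.
No other chain overtakes it, so the finish is 19 minutes.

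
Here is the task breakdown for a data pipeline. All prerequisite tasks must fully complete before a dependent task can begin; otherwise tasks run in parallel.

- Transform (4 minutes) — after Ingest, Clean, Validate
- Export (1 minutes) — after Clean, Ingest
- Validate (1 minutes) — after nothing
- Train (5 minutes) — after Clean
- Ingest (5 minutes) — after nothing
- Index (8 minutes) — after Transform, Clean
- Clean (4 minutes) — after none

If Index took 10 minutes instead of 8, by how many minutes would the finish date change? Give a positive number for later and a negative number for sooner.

Baseline: Ingest→Transform→Index = 5+4+8 = 17 → 17 minutes.
Since Index is critical, the +2 change carries straight to that chain (now 19 minutes).
That remains the longest chain; total 19 minutes.
Change in finish: 19 − 17 = +2 minutes.

2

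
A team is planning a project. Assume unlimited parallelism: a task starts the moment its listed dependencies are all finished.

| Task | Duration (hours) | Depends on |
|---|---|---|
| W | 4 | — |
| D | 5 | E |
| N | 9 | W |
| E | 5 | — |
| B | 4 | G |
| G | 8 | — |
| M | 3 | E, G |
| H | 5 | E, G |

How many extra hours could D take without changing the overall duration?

Critical path: W→N = 4+9 = 13, so the finish is 13 hours.
D finishes as early as 10 and must finish by 13.
Float = 13 − 10 = 3.

3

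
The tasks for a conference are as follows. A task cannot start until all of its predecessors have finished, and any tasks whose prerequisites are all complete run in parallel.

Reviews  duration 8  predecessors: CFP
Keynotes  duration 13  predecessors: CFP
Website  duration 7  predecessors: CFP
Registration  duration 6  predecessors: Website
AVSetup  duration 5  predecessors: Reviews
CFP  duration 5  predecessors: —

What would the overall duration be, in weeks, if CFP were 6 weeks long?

19

Baseline: CFP→Reviews→AVSetup = 5+8+5 = 18 → 18 weeks.
CFP is on the critical path; changing it to 6 makes that path 19 weeks.
No other chain overtakes it, so the finish is 19 weeks.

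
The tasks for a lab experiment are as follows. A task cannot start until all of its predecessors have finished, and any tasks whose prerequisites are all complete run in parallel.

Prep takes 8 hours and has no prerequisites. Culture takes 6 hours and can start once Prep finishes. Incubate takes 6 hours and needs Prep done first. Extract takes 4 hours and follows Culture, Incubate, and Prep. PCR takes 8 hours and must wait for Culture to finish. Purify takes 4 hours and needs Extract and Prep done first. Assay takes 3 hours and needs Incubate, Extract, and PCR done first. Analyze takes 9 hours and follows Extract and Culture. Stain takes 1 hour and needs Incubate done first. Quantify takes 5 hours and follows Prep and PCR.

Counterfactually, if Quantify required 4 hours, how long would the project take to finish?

27

The binding path is Prep→Culture→PCR→Quantify = 8+6+8+5 = 27; finish at 27 hours.
Quantify lies on that path, so at 4 hours the path becomes 26 hours.
New critical path: Prep→Culture→Extract→Analyze = 8+6+4+9 = 27 ⇒ 27 hours.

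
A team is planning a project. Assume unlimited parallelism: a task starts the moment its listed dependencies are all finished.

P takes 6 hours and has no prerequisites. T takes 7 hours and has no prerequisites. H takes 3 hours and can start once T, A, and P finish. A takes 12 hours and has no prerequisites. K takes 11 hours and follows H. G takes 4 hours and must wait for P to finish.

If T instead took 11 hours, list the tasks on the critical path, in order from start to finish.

Actual critical path: A→H→K = 12+3+11 = 26 ⇒ 26 hours.
T is off the critical path — its longest chain is 21 hours, giving 5 of slack.
That remains the longest chain; total 26 hours.

A, H, K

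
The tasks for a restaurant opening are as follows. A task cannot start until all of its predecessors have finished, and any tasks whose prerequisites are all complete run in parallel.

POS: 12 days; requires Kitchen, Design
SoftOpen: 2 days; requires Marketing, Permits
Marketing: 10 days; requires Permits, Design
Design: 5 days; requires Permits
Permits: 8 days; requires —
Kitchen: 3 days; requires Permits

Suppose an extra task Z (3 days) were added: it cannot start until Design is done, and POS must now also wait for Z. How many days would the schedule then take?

28

Originally the schedule takes 25 days.
With Z inserted, POS now waits for max(Kitchen, Design, Z).
New critical path: Permits→Design→Z→POS = 8+5+3+12 = 28 ⇒ 28 days.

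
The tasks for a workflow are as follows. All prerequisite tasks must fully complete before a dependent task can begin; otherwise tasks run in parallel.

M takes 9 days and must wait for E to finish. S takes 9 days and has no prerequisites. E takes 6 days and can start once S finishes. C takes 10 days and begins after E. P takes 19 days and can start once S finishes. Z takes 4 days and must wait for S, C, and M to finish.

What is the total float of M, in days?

1

The longest chain is S→E→C→Z = 9+6+10+4 = 29; overall finish 29 days.
The longest chain containing M totals 28 days.
Float = 29 − 28 = 1.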